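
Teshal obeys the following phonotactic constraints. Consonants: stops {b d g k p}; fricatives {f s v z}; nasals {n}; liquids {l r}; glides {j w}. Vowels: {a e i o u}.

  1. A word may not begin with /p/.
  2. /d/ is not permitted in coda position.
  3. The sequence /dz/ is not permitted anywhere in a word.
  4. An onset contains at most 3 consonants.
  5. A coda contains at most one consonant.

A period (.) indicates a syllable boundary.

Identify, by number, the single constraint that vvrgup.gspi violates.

vvrgup.gspi: syllable 1 onset /vvrg/ has 4 consonants (> 3).
This is a violation of constraint 4: "An onset contains at most 3 consonants."
The remaining constraints (1, 2, 3, 5) are satisfied.

4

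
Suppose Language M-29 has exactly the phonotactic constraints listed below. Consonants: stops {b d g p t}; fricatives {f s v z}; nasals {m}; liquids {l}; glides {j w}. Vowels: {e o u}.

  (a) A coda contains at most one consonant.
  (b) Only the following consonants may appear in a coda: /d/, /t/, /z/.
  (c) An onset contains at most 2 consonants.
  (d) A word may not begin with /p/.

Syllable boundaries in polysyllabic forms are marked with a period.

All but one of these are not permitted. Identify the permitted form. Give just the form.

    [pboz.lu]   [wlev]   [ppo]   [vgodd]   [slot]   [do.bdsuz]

[slot]

[pboz.lu] — violates constraint (d): word begins with /p/ → not permitted
[wlev] — violates constraint (b): syllable 1 coda contains /v/, which is not a licensed coda consonant → not permitted
[ppo] — violates constraint (d): word begins with /p/ → not permitted
[vgodd] — violates constraint (a): syllable 1 coda /dd/ has 2 consonants (> 1) → not permitted
[slot] — σ1 onset /sl/ (2C), coda /t/ ok → permitted
[do.bdsuz] — violates constraint (c): syllable 2 onset /bds/ has 3 consonants (> 2) → not permitted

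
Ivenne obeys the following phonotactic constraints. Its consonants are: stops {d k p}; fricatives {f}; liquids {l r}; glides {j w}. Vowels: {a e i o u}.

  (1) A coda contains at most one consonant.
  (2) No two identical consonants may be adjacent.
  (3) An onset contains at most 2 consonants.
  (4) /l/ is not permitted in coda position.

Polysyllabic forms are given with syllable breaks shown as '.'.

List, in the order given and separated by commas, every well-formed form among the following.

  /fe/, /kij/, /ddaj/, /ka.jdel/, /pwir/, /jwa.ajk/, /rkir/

/fe/, /kij/, /pwir/, /rkir/

/fe/ — σ1 onset /f/, coda /∅/ ok → well-formed
/kij/ — σ1 onset /k/, coda /j/ ok → well-formed
/ddaj/ — violates constraint 2: adjacent identical consonants /dd/ → ill-formed
/ka.jdel/ — violates constraint 4: syllable 2 coda contains /l/ → ill-formed
/pwir/ — σ1 onset /pw/ (2C), coda /r/ ok → well-formed
/jwa.ajk/ — violates constraint 1: syllable 2 coda /jk/ has 2 consonants (> 1) → ill-formed
/rkir/ — σ1 onset /rk/ (2C), coda /r/ ok → well-formed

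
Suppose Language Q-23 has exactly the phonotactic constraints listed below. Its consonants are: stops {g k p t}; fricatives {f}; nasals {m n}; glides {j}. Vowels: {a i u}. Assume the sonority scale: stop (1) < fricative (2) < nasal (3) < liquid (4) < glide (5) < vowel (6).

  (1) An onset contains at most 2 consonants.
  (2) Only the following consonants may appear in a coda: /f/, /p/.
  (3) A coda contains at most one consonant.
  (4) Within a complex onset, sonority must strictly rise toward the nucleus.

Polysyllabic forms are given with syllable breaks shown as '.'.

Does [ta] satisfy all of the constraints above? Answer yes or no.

[ta] — σ1 onset /t/, coda /∅/ ok → licit

yes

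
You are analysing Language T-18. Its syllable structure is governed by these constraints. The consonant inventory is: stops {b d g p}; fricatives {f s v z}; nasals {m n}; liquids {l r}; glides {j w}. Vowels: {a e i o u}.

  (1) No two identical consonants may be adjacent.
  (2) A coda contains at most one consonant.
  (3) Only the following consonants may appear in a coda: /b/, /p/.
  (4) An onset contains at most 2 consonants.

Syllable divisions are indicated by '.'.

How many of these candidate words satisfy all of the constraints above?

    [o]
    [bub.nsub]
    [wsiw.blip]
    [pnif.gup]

2

[o] — σ1 onset /∅/, coda /∅/ ok → licit
[bub.nsub] — σ1 onset /b/, coda /b/ ok; σ2 onset /ns/ (2C), coda /b/ ok → licit
[wsiw.blip] — violates constraint 3: syllable 1 coda contains /w/, which is not a licensed coda consonant → illicit
[pnif.gup] — violates constraint 3: syllable 1 coda contains /f/, which is not a licensed coda consonant → illicit
Licit: [o], [bub.nsub] → 2.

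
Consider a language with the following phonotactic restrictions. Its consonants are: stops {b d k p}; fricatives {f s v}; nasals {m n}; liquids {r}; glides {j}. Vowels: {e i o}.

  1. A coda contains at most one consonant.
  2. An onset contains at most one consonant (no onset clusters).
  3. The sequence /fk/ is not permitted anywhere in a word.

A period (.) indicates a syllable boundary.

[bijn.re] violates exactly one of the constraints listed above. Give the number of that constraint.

1

[bijn.re]: syllable 1 coda /jn/ has 2 consonants (> 1).
This is a violation of constraint 1: "A coda contains at most one consonant."
The remaining constraints (2, 3) are satisfied.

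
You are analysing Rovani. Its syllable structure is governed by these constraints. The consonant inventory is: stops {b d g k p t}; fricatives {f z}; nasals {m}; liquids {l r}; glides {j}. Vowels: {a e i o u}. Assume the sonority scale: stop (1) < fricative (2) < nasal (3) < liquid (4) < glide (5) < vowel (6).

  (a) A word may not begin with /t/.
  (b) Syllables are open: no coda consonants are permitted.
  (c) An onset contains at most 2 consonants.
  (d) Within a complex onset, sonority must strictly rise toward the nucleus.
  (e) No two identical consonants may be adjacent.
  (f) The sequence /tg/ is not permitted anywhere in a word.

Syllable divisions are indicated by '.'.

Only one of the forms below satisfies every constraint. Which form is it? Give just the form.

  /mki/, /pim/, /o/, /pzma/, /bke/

/o/

/mki/ — violates constraint (d): syllable 1 onset /mk/: /m/ (nasal, 3) → /k/ (stop, 1) does not rise → not permitted
/pim/ — violates constraint (b): syllable 1 coda /m/ has 1 consonant (> 0) → not permitted
/o/ — σ1 onset /∅/, coda /∅/ ok → permitted
/pzma/ — violates constraint (c): syllable 1 onset /pzm/ has 3 consonants (> 2) → not permitted
/bke/ — violates constraint (d): syllable 1 onset /bk/: /b/ (stop, 1) → /k/ (stop, 1) does not rise → not permitted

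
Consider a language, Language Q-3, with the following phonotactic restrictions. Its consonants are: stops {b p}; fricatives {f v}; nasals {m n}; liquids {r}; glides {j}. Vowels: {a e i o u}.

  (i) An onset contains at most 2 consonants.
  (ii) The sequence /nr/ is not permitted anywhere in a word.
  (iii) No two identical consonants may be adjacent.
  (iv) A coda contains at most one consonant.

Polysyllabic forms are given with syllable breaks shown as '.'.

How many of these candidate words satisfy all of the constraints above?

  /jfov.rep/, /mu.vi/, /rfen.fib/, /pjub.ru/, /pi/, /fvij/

/jfov.rep/ — σ1 onset /jf/ (2C), coda /v/ ok; σ2 onset /r/, coda /p/ ok → phonotactically legal
/mu.vi/ — σ1 onset /m/, coda /∅/ ok; σ2 onset /v/, coda /∅/ ok → phonotactically legal
/rfen.fib/ — σ1 onset /rf/ (2C), coda /n/ ok; σ2 onset /f/, coda /b/ ok → phonotactically legal
/pjub.ru/ — σ1 onset /pj/ (2C), coda /b/ ok; σ2 onset /r/, coda /∅/ ok → phonotactically legal
/pi/ — σ1 onset /p/, coda /∅/ ok → phonotactically legal
/fvij/ — σ1 onset /fv/ (2C), coda /j/ ok → phonotactically legal
Phonotactically legal: /jfov.rep/, /mu.vi/, /rfen.fib/, /pjub.ru/, /pi/, /fvij/ → 6.

6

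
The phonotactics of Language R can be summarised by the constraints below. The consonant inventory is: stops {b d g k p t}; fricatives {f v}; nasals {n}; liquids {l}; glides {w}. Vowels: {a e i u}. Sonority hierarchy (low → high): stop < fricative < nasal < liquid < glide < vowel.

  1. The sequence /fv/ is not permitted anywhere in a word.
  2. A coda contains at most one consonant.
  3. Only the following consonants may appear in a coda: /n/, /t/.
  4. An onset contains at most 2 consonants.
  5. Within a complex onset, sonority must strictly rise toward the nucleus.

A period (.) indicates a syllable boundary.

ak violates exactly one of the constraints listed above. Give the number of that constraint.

ak: syllable 1 coda contains /k/, which is not a licensed coda consonant.
This is a violation of constraint 3: "Only the following consonants may appear in a coda: /n/, /t/."
The remaining constraints (1, 2, 4, 5) are satisfied.

3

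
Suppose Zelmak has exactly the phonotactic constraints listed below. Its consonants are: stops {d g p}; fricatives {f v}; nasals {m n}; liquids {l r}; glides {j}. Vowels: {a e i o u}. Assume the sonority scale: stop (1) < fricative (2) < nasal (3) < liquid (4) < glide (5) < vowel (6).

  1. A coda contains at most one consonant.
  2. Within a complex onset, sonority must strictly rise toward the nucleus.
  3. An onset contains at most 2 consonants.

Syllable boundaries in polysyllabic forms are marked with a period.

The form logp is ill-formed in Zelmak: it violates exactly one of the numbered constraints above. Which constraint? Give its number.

1

logp: syllable 1 coda /gp/ has 2 consonants (> 1).
This is a violation of constraint 1: "A coda contains at most one consonant."
The remaining constraints (2, 3) are satisfied.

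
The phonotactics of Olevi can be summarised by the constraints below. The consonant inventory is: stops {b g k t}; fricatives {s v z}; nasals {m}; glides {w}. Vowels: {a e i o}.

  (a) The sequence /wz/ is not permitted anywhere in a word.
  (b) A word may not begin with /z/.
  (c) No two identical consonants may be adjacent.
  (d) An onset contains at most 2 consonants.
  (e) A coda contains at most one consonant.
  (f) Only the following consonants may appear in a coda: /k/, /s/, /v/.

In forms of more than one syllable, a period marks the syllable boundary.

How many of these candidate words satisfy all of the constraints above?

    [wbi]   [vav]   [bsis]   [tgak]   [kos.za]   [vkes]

6

[wbi] — σ1 onset /wb/ (2C), coda /∅/ ok → well-formed
[vav] — σ1 onset /v/, coda /v/ ok → well-formed
[bsis] — σ1 onset /bs/ (2C), coda /s/ ok → well-formed
[tgak] — σ1 onset /tg/ (2C), coda /k/ ok → well-formed
[kos.za] — σ1 onset /k/, coda /s/ ok; σ2 onset /z/, coda /∅/ ok → well-formed
[vkes] — σ1 onset /vk/ (2C), coda /s/ ok → well-formed
Well-formed: [wbi], [vav], [bsis], [tgak], [kos.za], [vkes] → 6.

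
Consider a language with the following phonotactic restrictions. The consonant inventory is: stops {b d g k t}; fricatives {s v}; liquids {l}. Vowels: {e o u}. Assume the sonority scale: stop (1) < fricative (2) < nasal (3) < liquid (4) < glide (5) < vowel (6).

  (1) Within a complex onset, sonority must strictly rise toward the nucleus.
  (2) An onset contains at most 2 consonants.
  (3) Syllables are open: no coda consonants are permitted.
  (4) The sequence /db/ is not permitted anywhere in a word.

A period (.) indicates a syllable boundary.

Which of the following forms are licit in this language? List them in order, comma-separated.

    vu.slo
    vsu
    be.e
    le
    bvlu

vu.slo — σ1 onset /v/, coda /∅/ ok; σ2 onset /sl/ (2→4 rises), coda /∅/ ok → licit
vsu — violates constraint 1: syllable 1 onset /vs/: /v/ (fricative, 2) → /s/ (fricative, 2) does not rise → illicit
be.e — σ1 onset /b/, coda /∅/ ok; σ2 onset /∅/, coda /∅/ ok → licit
le — σ1 onset /l/, coda /∅/ ok → licit
bvlu — violates constraint 2: syllable 1 onset /bvl/ has 3 consonants (> 2) → illicit

vu.slo, be.e, le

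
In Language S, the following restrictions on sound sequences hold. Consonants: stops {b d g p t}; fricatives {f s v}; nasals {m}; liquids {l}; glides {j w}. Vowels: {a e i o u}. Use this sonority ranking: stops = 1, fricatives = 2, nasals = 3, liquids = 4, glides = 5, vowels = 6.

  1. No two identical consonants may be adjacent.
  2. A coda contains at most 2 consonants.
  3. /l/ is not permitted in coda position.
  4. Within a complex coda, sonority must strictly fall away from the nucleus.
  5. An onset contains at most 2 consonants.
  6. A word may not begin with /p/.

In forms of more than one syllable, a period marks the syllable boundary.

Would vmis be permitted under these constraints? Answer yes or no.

vmis — σ1 onset /vm/ (2C), coda /s/ ok → permitted

yes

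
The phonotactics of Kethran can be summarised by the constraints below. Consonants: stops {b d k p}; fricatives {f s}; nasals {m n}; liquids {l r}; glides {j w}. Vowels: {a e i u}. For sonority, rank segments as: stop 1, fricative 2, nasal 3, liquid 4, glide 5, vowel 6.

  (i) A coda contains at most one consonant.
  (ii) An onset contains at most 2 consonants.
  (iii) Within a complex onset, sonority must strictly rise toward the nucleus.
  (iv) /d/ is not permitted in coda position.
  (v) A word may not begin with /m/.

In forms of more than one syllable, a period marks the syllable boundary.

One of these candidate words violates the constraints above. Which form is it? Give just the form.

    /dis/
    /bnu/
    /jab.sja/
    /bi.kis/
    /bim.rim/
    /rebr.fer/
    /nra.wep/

/rebr.fer/

/dis/ — σ1 onset /d/, coda /s/ ok → licit
/bnu/ — σ1 onset /bn/ (1→3 rises), coda /∅/ ok → licit
/jab.sja/ — σ1 onset /j/, coda /b/ ok; σ2 onset /sj/ (2→5 rises), coda /∅/ ok → licit
/bi.kis/ — σ1 onset /b/, coda /∅/ ok; σ2 onset /k/, coda /s/ ok → licit
/bim.rim/ — σ1 onset /b/, coda /m/ ok; σ2 onset /r/, coda /m/ ok → licit
/rebr.fer/ — violates constraint (i): syllable 1 coda /br/ has 2 consonants (> 1) → illicit
/nra.wep/ — σ1 onset /nr/ (3→4 rises), coda /∅/ ok; σ2 onset /w/, coda /p/ ok → licit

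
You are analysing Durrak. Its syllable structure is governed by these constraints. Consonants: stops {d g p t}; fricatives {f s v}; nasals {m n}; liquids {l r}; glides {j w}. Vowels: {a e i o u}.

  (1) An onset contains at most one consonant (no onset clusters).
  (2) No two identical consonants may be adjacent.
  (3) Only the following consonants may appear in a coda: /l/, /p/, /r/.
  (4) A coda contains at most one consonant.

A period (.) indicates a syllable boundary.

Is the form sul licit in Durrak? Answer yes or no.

sul — σ1 onset /s/, coda /l/ ok → licit

yes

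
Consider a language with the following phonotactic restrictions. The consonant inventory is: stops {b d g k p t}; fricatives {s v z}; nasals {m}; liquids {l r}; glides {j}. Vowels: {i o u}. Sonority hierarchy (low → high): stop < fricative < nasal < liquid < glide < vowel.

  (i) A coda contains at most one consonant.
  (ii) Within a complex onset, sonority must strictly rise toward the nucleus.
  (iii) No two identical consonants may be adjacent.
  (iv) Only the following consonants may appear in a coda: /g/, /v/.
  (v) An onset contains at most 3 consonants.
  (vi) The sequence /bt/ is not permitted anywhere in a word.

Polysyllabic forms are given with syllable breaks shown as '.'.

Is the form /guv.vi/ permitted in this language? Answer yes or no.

no

/guv.vi/ — violates constraint (iii): adjacent identical consonants /vv/ → not permitted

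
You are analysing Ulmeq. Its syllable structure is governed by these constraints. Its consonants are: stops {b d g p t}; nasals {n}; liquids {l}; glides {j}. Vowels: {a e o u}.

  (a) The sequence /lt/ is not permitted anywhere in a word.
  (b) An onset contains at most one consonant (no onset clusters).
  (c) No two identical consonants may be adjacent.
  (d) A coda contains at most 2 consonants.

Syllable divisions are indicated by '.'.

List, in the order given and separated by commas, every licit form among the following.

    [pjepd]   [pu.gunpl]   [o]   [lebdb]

[o]

[pjepd] — violates constraint (b): syllable 1 onset /pj/ has 2 consonants (> 1) → illicit
[pu.gunpl] — violates constraint (d): syllable 2 coda /npl/ has 3 consonants (> 2) → illicit
[o] — σ1 onset /∅/, coda /∅/ ok → licit
[lebdb] — violates constraint (d): syllable 1 coda /bdb/ has 3 consonants (> 2) → illicit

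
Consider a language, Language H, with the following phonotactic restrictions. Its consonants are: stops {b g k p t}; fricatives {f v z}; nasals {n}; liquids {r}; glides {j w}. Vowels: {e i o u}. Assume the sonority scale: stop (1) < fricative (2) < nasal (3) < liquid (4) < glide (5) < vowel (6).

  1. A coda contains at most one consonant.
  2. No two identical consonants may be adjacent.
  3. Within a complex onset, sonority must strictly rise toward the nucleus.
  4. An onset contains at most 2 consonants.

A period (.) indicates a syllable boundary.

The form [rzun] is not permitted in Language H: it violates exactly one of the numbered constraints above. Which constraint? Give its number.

[rzun]: syllable 1 onset /rz/: /r/ (liquid, 4) → /z/ (fricative, 2) does not rise.
This is a violation of constraint 3: "Within a complex onset, sonority must strictly rise toward the nucleus."
The remaining constraints (1, 2, 4) are satisfied.

3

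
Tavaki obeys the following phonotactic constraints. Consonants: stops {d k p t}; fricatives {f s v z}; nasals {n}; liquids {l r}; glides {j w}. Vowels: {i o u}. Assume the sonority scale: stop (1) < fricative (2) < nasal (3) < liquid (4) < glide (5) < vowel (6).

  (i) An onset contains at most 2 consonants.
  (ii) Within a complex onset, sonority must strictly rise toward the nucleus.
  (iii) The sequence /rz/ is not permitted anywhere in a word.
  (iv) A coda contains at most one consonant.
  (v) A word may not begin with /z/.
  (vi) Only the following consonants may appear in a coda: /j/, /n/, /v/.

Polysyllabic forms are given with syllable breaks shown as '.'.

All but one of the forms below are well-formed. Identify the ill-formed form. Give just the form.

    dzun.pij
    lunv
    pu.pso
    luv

lunv

dzun.pij — σ1 onset /dz/ (1→2 rises), coda /n/ ok; σ2 onset /p/, coda /j/ ok → well-formed
lunv — violates constraint (iv): syllable 1 coda /nv/ has 2 consonants (> 1) → ill-formed
pu.pso — σ1 onset /p/, coda /∅/ ok; σ2 onset /ps/ (1→2 rises), coda /∅/ ok → well-formed
luv — σ1 onset /l/, coda /v/ ok → well-formed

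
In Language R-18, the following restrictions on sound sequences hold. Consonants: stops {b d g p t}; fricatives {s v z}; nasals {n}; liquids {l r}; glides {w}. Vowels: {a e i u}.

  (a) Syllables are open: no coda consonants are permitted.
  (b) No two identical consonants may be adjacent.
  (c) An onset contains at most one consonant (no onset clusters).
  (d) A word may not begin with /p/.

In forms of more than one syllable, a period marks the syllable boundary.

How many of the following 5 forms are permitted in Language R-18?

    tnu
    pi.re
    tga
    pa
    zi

tnu — violates constraint (c): syllable 1 onset /tn/ has 2 consonants (> 1) → not permitted
pi.re — violates constraint (d): word begins with /p/ → not permitted
tga — violates constraint (c): syllable 1 onset /tg/ has 2 consonants (> 1) → not permitted
pa — violates constraint (d): word begins with /p/ → not permitted
zi — σ1 onset /z/, coda /∅/ ok → permitted
Permitted: zi → 1.

1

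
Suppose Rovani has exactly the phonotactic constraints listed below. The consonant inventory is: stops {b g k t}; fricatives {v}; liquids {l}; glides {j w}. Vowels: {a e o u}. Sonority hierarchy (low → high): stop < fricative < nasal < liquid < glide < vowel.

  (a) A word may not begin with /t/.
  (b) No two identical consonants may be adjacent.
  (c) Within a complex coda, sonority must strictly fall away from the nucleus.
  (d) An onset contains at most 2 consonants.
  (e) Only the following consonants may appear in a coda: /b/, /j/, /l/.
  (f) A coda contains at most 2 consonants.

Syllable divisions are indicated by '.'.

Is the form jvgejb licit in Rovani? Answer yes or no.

no

jvgejb — violates constraint (d): syllable 1 onset /jvg/ has 3 consonants (> 2) → illicit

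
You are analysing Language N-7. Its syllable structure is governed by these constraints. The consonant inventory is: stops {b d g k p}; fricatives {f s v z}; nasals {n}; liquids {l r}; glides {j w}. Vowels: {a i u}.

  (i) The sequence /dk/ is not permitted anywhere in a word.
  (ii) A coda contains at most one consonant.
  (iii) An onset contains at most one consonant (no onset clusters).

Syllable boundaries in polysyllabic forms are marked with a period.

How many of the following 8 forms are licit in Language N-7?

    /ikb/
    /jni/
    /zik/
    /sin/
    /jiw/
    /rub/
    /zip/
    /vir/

/ikb/ — violates constraint (ii): syllable 1 coda /kb/ has 2 consonants (> 1) → illicit
/jni/ — violates constraint (iii): syllable 1 onset /jn/ has 2 consonants (> 1) → illicit
/zik/ — σ1 onset /z/, coda /k/ ok → licit
/sin/ — σ1 onset /s/, coda /n/ ok → licit
/jiw/ — σ1 onset /j/, coda /w/ ok → licit
/rub/ — σ1 onset /r/, coda /b/ ok → licit
/zip/ — σ1 onset /z/, coda /p/ ok → licit
/vir/ — σ1 onset /v/, coda /r/ ok → licit
Licit: /zik/, /sin/, /jiw/, /rub/, /zip/, /vir/ → 6.

6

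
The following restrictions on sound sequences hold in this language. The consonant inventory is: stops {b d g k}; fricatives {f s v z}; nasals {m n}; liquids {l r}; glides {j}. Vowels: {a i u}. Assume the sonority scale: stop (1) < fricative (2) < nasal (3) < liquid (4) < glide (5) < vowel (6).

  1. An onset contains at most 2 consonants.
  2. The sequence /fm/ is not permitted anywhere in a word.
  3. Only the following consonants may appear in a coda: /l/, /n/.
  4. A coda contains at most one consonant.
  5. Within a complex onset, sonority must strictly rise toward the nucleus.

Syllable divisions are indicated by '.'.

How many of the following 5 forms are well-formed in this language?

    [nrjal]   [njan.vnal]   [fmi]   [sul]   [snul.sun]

[nrjal] — violates constraint 1: syllable 1 onset /nrj/ has 3 consonants (> 2) → ill-formed
[njan.vnal] — σ1 onset /nj/ (3→5 rises), coda /n/ ok; σ2 onset /vn/ (2→3 rises), coda /l/ ok → well-formed
[fmi] — violates constraint 2: contains banned sequence /fm/ → ill-formed
[sul] — σ1 onset /s/, coda /l/ ok → well-formed
[snul.sun] — σ1 onset /sn/ (2→3 rises), coda /l/ ok; σ2 onset /s/, coda /n/ ok → well-formed
Well-formed: [njan.vnal], [sul], [snul.sun] → 3.

3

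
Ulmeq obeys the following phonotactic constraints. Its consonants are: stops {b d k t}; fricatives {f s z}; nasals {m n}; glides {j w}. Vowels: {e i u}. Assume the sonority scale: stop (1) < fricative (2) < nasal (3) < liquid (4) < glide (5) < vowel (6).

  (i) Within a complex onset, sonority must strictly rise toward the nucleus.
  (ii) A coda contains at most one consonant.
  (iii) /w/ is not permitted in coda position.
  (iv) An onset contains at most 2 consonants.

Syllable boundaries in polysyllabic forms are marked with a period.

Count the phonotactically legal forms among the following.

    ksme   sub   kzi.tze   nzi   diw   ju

ksme — violates constraint (iv): syllable 1 onset /ksm/ has 3 consonants (> 2) → phonotactically illegal
sub — σ1 onset /s/, coda /b/ ok → phonotactically legal
kzi.tze — σ1 onset /kz/ (1→2 rises), coda /∅/ ok; σ2 onset /tz/ (1→2 rises), coda /∅/ ok → phonotactically legal
nzi — violates constraint (i): syllable 1 onset /nz/: /n/ (nasal, 3) → /z/ (fricative, 2) does not rise → phonotactically illegal
diw — violates constraint (iii): syllable 1 coda contains /w/ → phonotactically illegal
ju — σ1 onset /j/, coda /∅/ ok → phonotactically legal
Phonotactically legal: sub, kzi.tze, ju → 3.

3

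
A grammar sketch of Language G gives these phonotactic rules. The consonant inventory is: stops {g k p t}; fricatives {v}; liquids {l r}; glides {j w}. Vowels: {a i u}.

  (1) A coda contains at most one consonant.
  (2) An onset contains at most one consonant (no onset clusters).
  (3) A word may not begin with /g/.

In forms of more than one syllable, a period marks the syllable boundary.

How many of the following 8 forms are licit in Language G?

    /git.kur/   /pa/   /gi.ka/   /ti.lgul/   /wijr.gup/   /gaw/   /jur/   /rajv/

/git.kur/ — violates constraint 3: word begins with /g/ → illicit
/pa/ — σ1 onset /p/, coda /∅/ ok → licit
/gi.ka/ — violates constraint 3: word begins with /g/ → illicit
/ti.lgul/ — violates constraint 2: syllable 2 onset /lg/ has 2 consonants (> 1) → illicit
/wijr.gup/ — violates constraint 1: syllable 1 coda /jr/ has 2 consonants (> 1) → illicit
/gaw/ — violates constraint 3: word begins with /g/ → illicit
/jur/ — σ1 onset /j/, coda /r/ ok → licit
/rajv/ — violates constraint 1: syllable 1 coda /jv/ has 2 consonants (> 1) → illicit
Licit: /pa/, /jur/ → 2.

2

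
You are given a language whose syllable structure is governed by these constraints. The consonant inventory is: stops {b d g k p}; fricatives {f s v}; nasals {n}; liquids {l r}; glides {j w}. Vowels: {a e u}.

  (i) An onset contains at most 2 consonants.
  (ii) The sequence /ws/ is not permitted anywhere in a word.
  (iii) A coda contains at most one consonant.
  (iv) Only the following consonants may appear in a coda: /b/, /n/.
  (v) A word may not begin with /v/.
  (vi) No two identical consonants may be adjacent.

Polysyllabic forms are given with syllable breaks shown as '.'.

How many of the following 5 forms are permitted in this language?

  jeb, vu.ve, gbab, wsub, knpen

2

jeb — σ1 onset /j/, coda /b/ ok → permitted
vu.ve — violates constraint (v): word begins with /v/ → not permitted
gbab — σ1 onset /gb/ (2C), coda /b/ ok → permitted
wsub — violates constraint (ii): contains banned sequence /ws/ → not permitted
knpen — violates constraint (i): syllable 1 onset /knp/ has 3 consonants (> 2) → not permitted
Permitted: jeb, gbab → 2.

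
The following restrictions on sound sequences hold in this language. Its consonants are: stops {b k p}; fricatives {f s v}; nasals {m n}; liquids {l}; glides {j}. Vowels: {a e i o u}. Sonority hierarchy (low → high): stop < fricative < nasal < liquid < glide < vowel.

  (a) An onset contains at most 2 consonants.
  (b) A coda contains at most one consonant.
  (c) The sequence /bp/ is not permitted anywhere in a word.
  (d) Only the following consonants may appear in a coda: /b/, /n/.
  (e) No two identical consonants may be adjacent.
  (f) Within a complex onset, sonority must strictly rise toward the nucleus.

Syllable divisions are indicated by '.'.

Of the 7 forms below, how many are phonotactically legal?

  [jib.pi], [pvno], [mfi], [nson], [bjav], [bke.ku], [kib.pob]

[jib.pi] — violates constraint (c): contains banned sequence /bp/ → phonotactically illegal
[pvno] — violates constraint (a): syllable 1 onset /pvn/ has 3 consonants (> 2) → phonotactically illegal
[mfi] — violates constraint (f): syllable 1 onset /mf/: /m/ (nasal, 3) → /f/ (fricative, 2) does not rise → phonotactically illegal
[nson] — violates constraint (f): syllable 1 onset /ns/: /n/ (nasal, 3) → /s/ (fricative, 2) does not rise → phonotactically illegal
[bjav] — violates constraint (d): syllable 1 coda contains /v/, which is not a licensed coda consonant → phonotactically illegal
[bke.ku] — violates constraint (f): syllable 1 onset /bk/: /b/ (stop, 1) → /k/ (stop, 1) does not rise → phonotactically illegal
[kib.pob] — violates constraint (c): contains banned sequence /bp/ → phonotactically illegal
No form is phonotactically legal → 0.

0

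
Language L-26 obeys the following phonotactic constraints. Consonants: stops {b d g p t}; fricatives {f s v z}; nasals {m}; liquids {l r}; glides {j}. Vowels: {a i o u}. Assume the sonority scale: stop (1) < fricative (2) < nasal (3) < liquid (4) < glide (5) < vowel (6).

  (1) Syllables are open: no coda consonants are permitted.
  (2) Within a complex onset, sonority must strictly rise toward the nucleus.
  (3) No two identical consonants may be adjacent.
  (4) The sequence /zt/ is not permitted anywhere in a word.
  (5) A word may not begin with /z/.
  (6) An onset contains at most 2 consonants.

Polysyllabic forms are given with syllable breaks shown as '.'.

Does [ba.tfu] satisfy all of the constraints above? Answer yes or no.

[ba.tfu] — σ1 onset /b/, coda /∅/ ok; σ2 onset /tf/ (1→2 rises), coda /∅/ ok → permitted

yes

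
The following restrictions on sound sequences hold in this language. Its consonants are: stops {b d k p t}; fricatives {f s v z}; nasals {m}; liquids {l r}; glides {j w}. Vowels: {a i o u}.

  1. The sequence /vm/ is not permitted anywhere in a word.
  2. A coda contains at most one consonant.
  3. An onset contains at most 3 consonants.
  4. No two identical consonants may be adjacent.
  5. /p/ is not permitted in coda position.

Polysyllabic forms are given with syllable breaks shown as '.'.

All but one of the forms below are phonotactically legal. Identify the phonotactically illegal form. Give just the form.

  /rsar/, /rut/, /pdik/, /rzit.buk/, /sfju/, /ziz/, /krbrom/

/rsar/ — σ1 onset /rs/ (2C), coda /r/ ok → phonotactically legal
/rut/ — σ1 onset /r/, coda /t/ ok → phonotactically legal
/pdik/ — σ1 onset /pd/ (2C), coda /k/ ok → phonotactically legal
/rzit.buk/ — σ1 onset /rz/ (2C), coda /t/ ok; σ2 onset /b/, coda /k/ ok → phonotactically legal
/sfju/ — σ1 onset /sfj/ (3C), coda /∅/ ok → phonotactically legal
/ziz/ — σ1 onset /z/, coda /z/ ok → phonotactically legal
/krbrom/ — violates constraint 3: syllable 1 onset /krbr/ has 4 consonants (> 3) → phonotactically illegal

/krbrom/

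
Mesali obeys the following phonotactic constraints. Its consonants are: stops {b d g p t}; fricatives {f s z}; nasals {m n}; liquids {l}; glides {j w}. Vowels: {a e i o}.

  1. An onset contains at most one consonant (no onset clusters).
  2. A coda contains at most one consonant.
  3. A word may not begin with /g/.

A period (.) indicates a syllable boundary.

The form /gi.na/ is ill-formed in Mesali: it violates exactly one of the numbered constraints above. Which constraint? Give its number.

/gi.na/: word begins with /g/.
This is a violation of constraint 3: "A word may not begin with /g/."
The remaining constraints (1, 2) are satisfied.

3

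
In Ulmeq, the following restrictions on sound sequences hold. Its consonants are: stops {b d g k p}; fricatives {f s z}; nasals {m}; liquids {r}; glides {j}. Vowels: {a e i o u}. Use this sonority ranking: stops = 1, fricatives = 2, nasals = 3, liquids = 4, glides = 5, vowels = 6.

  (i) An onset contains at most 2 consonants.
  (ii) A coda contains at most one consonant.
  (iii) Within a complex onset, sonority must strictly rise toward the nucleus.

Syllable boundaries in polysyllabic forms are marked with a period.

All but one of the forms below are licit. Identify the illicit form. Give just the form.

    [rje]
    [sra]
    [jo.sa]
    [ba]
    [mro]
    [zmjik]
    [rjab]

[zmjik]

[rje] — σ1 onset /rj/ (4→5 rises), coda /∅/ ok → licit
[sra] — σ1 onset /sr/ (2→4 rises), coda /∅/ ok → licit
[jo.sa] — σ1 onset /j/, coda /∅/ ok; σ2 onset /s/, coda /∅/ ok → licit
[ba] — σ1 onset /b/, coda /∅/ ok → licit
[mro] — σ1 onset /mr/ (3→4 rises), coda /∅/ ok → licit
[zmjik] — violates constraint (i): syllable 1 onset /zmj/ has 3 consonants (> 2) → illicit
[rjab] — σ1 onset /rj/ (4→5 rises), coda /b/ ok → licit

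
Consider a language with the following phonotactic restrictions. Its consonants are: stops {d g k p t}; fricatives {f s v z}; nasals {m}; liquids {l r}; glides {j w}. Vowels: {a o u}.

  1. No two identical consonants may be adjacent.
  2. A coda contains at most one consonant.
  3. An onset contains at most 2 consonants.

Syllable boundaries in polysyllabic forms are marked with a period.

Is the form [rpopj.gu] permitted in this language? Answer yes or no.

[rpopj.gu] — violates constraint 2: syllable 1 coda /pj/ has 2 consonants (> 1) → not permitted

no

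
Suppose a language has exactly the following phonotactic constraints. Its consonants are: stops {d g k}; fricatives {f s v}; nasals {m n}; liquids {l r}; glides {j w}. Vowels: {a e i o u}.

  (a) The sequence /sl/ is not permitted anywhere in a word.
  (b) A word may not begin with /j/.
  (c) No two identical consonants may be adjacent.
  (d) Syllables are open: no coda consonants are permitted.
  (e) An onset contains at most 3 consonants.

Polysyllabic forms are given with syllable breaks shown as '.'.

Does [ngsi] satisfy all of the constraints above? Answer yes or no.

yes

[ngsi] — σ1 onset /ngs/ (3C), coda /∅/ ok → licit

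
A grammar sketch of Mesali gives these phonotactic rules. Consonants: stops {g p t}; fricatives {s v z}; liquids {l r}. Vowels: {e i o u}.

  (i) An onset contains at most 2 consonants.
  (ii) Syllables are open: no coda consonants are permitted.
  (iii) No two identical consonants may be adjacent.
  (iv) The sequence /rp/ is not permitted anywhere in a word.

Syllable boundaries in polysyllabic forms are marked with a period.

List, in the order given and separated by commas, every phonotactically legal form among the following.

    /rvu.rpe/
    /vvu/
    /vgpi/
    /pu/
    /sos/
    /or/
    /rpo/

/rvu.rpe/ — violates constraint (iv): contains banned sequence /rp/ → phonotactically illegal
/vvu/ — violates constraint (iii): adjacent identical consonants /vv/ → phonotactically illegal
/vgpi/ — violates constraint (i): syllable 1 onset /vgp/ has 3 consonants (> 2) → phonotactically illegal
/pu/ — σ1 onset /p/, coda /∅/ ok → phonotactically legal
/sos/ — violates constraint (ii): syllable 1 coda /s/ has 1 consonant (> 0) → phonotactically illegal
/or/ — violates constraint (ii): syllable 1 coda /r/ has 1 consonant (> 0) → phonotactically illegal
/rpo/ — violates constraint (iv): contains banned sequence /rp/ → phonotactically illegal

/pu/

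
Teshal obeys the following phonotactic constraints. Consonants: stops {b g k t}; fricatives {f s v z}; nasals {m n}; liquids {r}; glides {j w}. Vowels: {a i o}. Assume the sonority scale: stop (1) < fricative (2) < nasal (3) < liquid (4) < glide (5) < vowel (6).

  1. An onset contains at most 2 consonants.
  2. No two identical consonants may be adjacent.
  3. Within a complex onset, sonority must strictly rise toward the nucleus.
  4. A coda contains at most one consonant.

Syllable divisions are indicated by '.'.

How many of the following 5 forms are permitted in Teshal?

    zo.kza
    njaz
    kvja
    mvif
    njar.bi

zo.kza — σ1 onset /z/, coda /∅/ ok; σ2 onset /kz/ (1→2 rises), coda /∅/ ok → permitted
njaz — σ1 onset /nj/ (3→5 rises), coda /z/ ok → permitted
kvja — violates constraint 1: syllable 1 onset /kvj/ has 3 consonants (> 2) → not permitted
mvif — violates constraint 3: syllable 1 onset /mv/: /m/ (nasal, 3) → /v/ (fricative, 2) does not rise → not permitted
njar.bi — σ1 onset /nj/ (3→5 rises), coda /r/ ok; σ2 onset /b/, coda /∅/ ok → permitted
Permitted: zo.kza, njaz, njar.bi → 3.

3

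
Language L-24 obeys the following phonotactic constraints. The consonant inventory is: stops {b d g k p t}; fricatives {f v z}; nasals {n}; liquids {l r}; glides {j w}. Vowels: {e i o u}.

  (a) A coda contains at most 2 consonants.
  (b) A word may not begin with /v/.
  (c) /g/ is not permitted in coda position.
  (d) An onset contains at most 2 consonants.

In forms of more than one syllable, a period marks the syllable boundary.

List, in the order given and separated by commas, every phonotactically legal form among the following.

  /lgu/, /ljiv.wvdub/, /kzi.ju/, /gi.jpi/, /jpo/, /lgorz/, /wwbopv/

/lgu/, /kzi.ju/, /gi.jpi/, /jpo/, /lgorz/

/lgu/ — σ1 onset /lg/ (2C), coda /∅/ ok → phonotactically legal
/ljiv.wvdub/ — violates constraint (d): syllable 2 onset /wvd/ has 3 consonants (> 2) → phonotactically illegal
/kzi.ju/ — σ1 onset /kz/ (2C), coda /∅/ ok; σ2 onset /j/, coda /∅/ ok → phonotactically legal
/gi.jpi/ — σ1 onset /g/, coda /∅/ ok; σ2 onset /jp/ (2C), coda /∅/ ok → phonotactically legal
/jpo/ — σ1 onset /jp/ (2C), coda /∅/ ok → phonotactically legal
/lgorz/ — σ1 onset /lg/ (2C), coda /rz/ (2C) ok → phonotactically legal
/wwbopv/ — violates constraint (d): syllable 1 onset /wwb/ has 3 consonants (> 2) → phonotactically illegal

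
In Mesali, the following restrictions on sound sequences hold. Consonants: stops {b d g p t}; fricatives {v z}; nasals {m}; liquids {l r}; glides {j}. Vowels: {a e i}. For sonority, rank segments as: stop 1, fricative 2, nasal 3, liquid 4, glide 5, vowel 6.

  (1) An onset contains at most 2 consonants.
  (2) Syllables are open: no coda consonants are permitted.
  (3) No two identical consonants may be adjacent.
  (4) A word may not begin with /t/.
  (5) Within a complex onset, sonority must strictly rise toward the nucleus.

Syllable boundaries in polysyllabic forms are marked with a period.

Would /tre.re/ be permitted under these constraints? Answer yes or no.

no

/tre.re/ — violates constraint 4: word begins with /t/ → not permitted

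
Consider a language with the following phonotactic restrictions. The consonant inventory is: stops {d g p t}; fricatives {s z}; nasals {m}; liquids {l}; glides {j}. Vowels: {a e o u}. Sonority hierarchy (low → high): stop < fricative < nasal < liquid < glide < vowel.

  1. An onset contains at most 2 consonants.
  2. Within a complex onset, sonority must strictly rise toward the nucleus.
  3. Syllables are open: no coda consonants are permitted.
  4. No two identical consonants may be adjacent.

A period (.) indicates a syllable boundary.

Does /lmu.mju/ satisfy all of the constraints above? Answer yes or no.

/lmu.mju/ — violates constraint 2: syllable 1 onset /lm/: /l/ (liquid, 4) → /m/ (nasal, 3) does not rise → not permitted

no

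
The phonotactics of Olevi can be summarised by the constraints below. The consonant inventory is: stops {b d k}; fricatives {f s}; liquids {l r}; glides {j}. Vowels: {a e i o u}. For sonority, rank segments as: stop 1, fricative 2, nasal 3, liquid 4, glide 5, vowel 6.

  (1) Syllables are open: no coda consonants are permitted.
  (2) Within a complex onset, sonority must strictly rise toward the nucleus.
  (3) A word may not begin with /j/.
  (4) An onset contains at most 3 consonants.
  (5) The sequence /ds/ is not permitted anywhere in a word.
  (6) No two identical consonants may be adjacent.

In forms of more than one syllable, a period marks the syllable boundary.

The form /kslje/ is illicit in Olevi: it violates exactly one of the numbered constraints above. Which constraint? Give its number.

4

/kslje/: syllable 1 onset /kslj/ has 4 consonants (> 3).
This is a violation of constraint 4: "An onset contains at most 3 consonants."
The remaining constraints (1, 2, 3, 5, 6) are satisfied.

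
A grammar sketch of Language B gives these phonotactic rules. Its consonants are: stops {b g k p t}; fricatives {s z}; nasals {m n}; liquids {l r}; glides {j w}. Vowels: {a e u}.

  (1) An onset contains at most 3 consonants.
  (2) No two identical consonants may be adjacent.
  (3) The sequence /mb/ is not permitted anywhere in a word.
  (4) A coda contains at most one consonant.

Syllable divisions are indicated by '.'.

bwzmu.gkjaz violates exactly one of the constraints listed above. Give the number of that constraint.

1

bwzmu.gkjaz: syllable 1 onset /bwzm/ has 4 consonants (> 3).
This is a violation of constraint 1: "An onset contains at most 3 consonants."
The remaining constraints (2, 3, 4) are satisfied.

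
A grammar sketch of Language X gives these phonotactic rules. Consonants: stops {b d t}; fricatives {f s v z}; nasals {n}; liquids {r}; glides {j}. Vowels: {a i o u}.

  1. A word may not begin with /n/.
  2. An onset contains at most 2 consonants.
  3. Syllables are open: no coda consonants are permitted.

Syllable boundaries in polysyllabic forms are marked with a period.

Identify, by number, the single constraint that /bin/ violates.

/bin/: syllable 1 coda /n/ has 1 consonant (> 0).
This is a violation of constraint 3: "Syllables are open: no coda consonants are permitted."
The remaining constraints (1, 2) are satisfied.

3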